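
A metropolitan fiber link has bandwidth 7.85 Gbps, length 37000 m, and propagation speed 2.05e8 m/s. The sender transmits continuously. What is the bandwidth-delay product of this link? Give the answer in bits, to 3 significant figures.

Propagation delay = 37000 / 2.05e+08 = 0.000180488 s.
BDP = R × t_prop = 7850000000 × 0.000180488 = 1416830 bits.

1420000 bits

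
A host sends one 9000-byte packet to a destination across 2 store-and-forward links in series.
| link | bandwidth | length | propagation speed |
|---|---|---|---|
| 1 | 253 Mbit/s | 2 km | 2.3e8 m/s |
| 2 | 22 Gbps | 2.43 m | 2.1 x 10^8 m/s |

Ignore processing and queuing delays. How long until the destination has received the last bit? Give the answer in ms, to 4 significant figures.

L = 9000 × 8 = 72000 bits.
Transmission delays (L/R per hop): 0.284585, 0.00327273 ms; sum = 0.287858 ms.
Propagation delays (d/s per hop): 0.00869565, 1.15714e-05 ms; sum = 0.00870722 ms.
End-to-end = 0.2966 ms.

0.2966 ms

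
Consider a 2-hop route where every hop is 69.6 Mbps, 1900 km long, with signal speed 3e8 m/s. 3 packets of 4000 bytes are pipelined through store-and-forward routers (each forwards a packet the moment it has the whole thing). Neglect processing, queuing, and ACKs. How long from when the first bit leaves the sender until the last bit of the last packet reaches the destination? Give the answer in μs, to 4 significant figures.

14510 μs

Per-hop transmission t_tx = L/R = 32000/69600000 = 459.77 μs.
Per-hop propagation t_prop = 1900000/300000000 = 6333.33 μs.
Pipeline fill: first packet needs 2·t_tx to clear all hops; remaining 2 packets each add one t_tx.
Total = (2+3-1)·t_tx + 2·t_prop = 4·459.77 + 2·6333.33 = 14510 μs.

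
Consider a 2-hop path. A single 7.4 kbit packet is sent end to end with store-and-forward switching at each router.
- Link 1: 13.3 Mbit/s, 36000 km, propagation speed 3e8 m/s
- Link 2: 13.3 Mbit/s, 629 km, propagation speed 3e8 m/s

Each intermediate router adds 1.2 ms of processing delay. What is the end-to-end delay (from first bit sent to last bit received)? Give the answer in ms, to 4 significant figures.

124.4 ms

L = 7400 bits.
Transmission delay per hop = L/R = 7400/13300000 = 0.556391 ms; 2 hops → 1.11278 ms.
Propagation delays (d/s per hop): 120, 2.09667 ms; sum = 122.097 ms.
Processing at 1 router(s): 1 × 1.2 ms = 1.2 ms.
End-to-end = 124.4 ms.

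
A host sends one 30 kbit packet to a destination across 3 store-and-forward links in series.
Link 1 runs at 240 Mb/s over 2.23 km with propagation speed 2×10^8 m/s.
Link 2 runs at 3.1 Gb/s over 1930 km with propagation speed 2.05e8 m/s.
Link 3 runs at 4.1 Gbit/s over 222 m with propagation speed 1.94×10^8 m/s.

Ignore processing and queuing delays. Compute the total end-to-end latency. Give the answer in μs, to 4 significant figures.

L = 30000 bits.
Transmission delays (L/R per hop): 125, 9.67742, 7.31707 μs; sum = 141.994 μs.
Propagation delays (d/s per hop): 11.15, 9414.63, 1.14433 μs; sum = 9426.93 μs.
End-to-end = 9569 μs.

9569 μs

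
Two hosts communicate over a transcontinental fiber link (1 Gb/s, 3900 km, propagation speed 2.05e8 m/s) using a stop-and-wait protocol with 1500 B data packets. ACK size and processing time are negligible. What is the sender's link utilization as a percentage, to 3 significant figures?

t_tx = L/R = 12000/1000000000 = 1.2e-05 s.
t_prop = 3900000/2.05e+08 = 0.0190244 s; RTT = 0.0380488 s.
Cycle = t_tx + RTT = 0.0380608 s.
Utilization = t_tx / cycle = 1.2e-05/0.0380608 = 0.0315 %.

0.0315 %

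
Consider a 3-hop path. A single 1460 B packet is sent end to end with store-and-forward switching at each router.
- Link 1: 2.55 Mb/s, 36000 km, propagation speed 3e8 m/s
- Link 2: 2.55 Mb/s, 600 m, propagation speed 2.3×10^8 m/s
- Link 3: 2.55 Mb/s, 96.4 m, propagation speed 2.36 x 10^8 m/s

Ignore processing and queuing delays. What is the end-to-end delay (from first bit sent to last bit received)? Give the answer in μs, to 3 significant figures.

134000 μs

L = 1460 × 8 = 11680 bits.
Transmission delay per hop = L/R = 11680/2550000 = 4580.39 μs; 3 hops → 13741.2 μs.
Propagation delays (d/s per hop): 120000, 2.6087, 0.408475 μs; sum = 120003 μs.
End-to-end = 134000 μs.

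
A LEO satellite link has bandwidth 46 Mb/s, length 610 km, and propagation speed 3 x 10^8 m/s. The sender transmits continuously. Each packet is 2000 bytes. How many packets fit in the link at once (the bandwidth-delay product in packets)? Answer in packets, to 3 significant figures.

5.85 packets

Propagation delay = 610000 / 300000000 = 0.00203333 s.
BDP = R × t_prop = 46000000 × 0.00203333 = 93533.3 bits.
In packets of 16000 bits: 5.85 packets.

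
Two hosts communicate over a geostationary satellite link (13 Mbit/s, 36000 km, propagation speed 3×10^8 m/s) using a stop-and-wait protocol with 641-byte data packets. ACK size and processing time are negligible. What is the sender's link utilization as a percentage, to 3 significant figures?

t_tx = L/R = 5128/13000000 = 0.000394462 s.
t_prop = 36000000/300000000 = 0.12 s; RTT = 0.24 s.
Cycle = t_tx + RTT = 0.240394 s.
Utilization = t_tx / cycle = 0.000394462/0.240394 = 0.164 %.

0.164 %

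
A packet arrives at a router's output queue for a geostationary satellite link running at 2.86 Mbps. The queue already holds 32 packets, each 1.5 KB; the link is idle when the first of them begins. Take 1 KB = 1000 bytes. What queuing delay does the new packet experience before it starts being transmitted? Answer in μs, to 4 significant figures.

Each queued packet: L/R = 12000/2860000 = 4195.8 μs.
32 queued → 134266 μs.
Queuing delay = 134300 μs.

134300 μs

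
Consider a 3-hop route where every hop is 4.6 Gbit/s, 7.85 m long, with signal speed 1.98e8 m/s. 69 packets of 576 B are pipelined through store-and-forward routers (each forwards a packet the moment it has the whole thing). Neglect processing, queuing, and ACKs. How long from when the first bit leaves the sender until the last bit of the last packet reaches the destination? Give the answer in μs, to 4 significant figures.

71.24 μs

Per-hop transmission t_tx = L/R = 4608/4600000000 = 1.00174 μs.
Per-hop propagation t_prop = 7.85/198000000 = 0.0396465 μs.
Pipeline fill: first packet needs 3·t_tx to clear all hops; remaining 68 packets each add one t_tx.
Total = (3+69-1)·t_tx + 3·t_prop = 71·1.00174 + 3·0.0396465 = 71.24 μs.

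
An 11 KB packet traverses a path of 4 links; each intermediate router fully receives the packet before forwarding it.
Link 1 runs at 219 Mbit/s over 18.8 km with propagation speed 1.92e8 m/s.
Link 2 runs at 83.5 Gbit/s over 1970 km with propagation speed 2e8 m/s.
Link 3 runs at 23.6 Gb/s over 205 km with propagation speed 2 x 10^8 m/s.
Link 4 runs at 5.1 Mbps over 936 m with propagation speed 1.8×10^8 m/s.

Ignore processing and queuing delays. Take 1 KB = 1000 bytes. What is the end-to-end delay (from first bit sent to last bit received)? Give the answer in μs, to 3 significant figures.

28600 μs

L = 88000 bits.
Transmission delays (L/R per hop): 401.826, 1.05389, 3.72881, 17254.9 μs; sum = 17661.5 μs.
Propagation delays (d/s per hop): 97.9167, 9850, 1025, 5.2 μs; sum = 10978.1 μs.
End-to-end = 28600 μs.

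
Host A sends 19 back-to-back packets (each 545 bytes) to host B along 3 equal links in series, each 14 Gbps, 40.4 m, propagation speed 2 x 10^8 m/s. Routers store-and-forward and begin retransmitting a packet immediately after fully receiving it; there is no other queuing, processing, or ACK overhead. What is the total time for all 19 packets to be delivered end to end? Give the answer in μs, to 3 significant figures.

Per-hop transmission t_tx = L/R = 4360/14000000000 = 0.311429 μs.
Per-hop propagation t_prop = 40.4/200000000 = 0.202 μs.
Pipeline fill: first packet needs 3·t_tx to clear all hops; remaining 18 packets each add one t_tx.
Total = (3+19-1)·t_tx + 3·t_prop = 21·0.311429 + 3·0.202 = 7.15 μs.

7.15 μs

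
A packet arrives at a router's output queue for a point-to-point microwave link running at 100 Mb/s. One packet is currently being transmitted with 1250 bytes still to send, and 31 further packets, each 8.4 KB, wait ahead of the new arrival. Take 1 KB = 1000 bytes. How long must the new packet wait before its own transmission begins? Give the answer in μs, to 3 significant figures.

Each queued packet: L/R = 67200/100000000 = 672 μs.
31 queued → 20832 μs.
Plus remaining 10000 bits of current packet: 100 μs.
Queuing delay = 20900 μs.

20900 μs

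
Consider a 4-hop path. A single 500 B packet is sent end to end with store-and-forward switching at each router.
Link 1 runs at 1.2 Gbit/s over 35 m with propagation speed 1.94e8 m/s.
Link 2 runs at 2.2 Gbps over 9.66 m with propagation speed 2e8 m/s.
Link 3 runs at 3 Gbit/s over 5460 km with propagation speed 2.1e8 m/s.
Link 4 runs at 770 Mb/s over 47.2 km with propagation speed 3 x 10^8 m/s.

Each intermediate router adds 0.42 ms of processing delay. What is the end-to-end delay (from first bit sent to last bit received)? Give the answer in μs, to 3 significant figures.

L = 500 × 8 = 4000 bits.
Transmission delays (L/R per hop): 3.33333, 1.81818, 1.33333, 5.19481 μs; sum = 11.6797 μs.
Propagation delays (d/s per hop): 0.180412, 0.0483, 26000, 157.333 μs; sum = 26157.6 μs.
Processing at 3 router(s): 3 × 0.42 ms = 1260 μs.
End-to-end = 27400 μs.

27400 μs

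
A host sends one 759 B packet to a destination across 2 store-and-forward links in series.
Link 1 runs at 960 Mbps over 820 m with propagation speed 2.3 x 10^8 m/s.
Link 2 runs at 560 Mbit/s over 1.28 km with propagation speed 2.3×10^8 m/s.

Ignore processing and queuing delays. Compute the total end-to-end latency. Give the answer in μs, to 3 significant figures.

L = 759 × 8 = 6072 bits.
Transmission delays (L/R per hop): 6.325, 10.8429 μs; sum = 17.1679 μs.
Propagation delays (d/s per hop): 3.56522, 5.56522 μs; sum = 9.13043 μs.
End-to-end = 26.3 μs.

26.3 μs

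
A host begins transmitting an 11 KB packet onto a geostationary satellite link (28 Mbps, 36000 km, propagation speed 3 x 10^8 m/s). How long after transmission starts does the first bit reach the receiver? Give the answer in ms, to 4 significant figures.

120.0 ms

First bit experiences only propagation delay: d/s = 36000000/300000000 = 120.0 ms.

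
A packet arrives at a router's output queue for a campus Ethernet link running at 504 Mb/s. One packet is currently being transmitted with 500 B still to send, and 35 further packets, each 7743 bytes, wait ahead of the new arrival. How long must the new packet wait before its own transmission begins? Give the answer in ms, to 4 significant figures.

Each queued packet: L/R = 61944/504000000 = 0.122905 ms.
35 queued → 4.30167 ms.
Plus remaining 4000 bits of current packet: 0.00793651 ms.
Queuing delay = 4.310 ms.

4.310 ms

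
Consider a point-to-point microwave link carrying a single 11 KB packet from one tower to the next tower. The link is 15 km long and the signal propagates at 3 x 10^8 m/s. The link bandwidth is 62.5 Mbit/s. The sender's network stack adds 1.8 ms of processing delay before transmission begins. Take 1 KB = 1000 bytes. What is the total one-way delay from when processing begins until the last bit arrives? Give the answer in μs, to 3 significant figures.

L = 88000 bits.
Transmission delay = L/R = 88000 / 62500000 = 1408 μs.
Propagation delay = d/s = 15000 m / 300000000 m/s = 50 μs.
Plus processing delay 1.8 ms = 1800 μs.
Total = 3260 μs.

3260 μs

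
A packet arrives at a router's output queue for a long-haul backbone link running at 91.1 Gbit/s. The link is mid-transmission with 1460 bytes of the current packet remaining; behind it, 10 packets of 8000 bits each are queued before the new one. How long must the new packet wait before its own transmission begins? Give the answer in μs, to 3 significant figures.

1.01 μs

Each queued packet: L/R = 8000/91100000000 = 0.0878156 μs.
10 queued → 0.878156 μs.
Plus remaining 11680 bits of current packet: 0.128211 μs.
Queuing delay = 1.01 μs.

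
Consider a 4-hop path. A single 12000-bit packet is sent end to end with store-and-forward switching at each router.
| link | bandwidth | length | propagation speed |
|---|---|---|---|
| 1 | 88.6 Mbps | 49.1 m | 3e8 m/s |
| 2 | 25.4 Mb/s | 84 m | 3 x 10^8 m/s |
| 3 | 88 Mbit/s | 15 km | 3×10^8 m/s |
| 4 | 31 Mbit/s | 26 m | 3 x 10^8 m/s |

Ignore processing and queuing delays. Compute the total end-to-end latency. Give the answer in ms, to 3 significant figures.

1.18 ms

Transmission delays (L/R per hop): 0.13544, 0.472441, 0.136364, 0.387097 ms; sum = 1.13134 ms.
Propagation delays (d/s per hop): 0.000163667, 0.00028, 0.05, 8.66667e-05 ms; sum = 0.0505303 ms.
End-to-end = 1.18 ms.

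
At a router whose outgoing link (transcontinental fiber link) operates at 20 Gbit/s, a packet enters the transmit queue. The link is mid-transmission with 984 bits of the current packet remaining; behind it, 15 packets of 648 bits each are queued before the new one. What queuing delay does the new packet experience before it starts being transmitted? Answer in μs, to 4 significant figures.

0.5352 μs

Each queued packet: L/R = 648/20000000000 = 0.0324 μs.
15 queued → 0.486 μs.
Plus remaining 984 bits of current packet: 0.0492 μs.
Queuing delay = 0.5352 μs.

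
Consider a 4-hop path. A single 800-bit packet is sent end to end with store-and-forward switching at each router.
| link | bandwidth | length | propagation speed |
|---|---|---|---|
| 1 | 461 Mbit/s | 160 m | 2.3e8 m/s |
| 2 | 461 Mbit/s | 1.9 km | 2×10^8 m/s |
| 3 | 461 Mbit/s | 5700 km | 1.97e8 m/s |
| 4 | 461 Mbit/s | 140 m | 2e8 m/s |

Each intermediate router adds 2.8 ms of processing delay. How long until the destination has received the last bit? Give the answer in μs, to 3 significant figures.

Transmission delay per hop = L/R = 800/461000000 = 1.73536 μs; 4 hops → 6.94143 μs.
Propagation delays (d/s per hop): 0.695652, 9.5, 28934, 0.7 μs; sum = 28944.9 μs.
Processing at 3 router(s): 3 × 2.8 ms = 8400 μs.
End-to-end = 37400 μs.

37400 μs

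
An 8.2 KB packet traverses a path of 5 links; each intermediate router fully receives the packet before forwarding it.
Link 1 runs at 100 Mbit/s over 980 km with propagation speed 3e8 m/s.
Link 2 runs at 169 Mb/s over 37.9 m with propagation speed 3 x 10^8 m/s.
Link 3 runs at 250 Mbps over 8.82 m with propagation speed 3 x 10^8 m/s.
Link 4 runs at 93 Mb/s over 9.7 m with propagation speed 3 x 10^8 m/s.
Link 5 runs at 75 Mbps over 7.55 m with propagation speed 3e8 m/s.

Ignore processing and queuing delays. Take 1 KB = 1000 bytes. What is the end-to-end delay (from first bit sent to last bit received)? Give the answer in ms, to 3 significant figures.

6.15 ms

L = 65600 bits.
Transmission delays (L/R per hop): 0.656, 0.388166, 0.2624, 0.705376, 0.874667 ms; sum = 2.88661 ms.
Propagation delays (d/s per hop): 3.26667, 0.000126333, 2.94e-05, 3.23333e-05, 2.51667e-05 ms; sum = 3.26688 ms.
End-to-end = 6.15 ms.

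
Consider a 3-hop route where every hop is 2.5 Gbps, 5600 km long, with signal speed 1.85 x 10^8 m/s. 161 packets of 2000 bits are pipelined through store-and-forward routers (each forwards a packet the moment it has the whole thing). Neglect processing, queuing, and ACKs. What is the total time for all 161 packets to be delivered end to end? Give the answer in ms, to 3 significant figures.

Per-hop transmission t_tx = L/R = 2000/2500000000 = 0.0008 ms.
Per-hop propagation t_prop = 5600000/185000000 = 30.2703 ms.
Pipeline fill: first packet needs 3·t_tx to clear all hops; remaining 160 packets each add one t_tx.
Total = (3+161-1)·t_tx + 3·t_prop = 163·0.0008 + 3·30.2703 = 90.9 ms.

90.9 ms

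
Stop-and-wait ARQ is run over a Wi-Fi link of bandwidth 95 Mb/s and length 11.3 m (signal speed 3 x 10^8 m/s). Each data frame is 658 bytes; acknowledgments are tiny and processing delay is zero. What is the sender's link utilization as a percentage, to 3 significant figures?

t_tx = L/R = 5264/95000000 = 5.54105e-05 s.
t_prop = 11.3/300000000 = 3.76667e-08 s; RTT = 7.53333e-08 s.
Cycle = t_tx + RTT = 5.54859e-05 s.
Utilization = t_tx / cycle = 5.54105e-05/5.54859e-05 = 99.9 %.

99.9 %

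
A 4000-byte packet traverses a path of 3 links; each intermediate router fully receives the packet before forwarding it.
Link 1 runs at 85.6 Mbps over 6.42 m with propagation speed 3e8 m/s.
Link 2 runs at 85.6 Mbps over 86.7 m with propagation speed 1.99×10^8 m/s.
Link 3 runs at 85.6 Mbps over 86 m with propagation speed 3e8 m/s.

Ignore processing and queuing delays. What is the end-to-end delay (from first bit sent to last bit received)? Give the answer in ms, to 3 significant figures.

1.12 ms

L = 4000 × 8 = 32000 bits.
Transmission delay per hop = L/R = 32000/85600000 = 0.373832 ms; 3 hops → 1.1215 ms.
Propagation delays (d/s per hop): 2.14e-05, 0.000435678, 0.000286667 ms; sum = 0.000743745 ms.
End-to-end = 1.12 ms.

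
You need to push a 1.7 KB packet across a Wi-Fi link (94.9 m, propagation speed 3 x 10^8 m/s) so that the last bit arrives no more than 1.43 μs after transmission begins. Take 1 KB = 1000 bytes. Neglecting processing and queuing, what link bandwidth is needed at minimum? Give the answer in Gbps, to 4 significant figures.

12.21 Gbps

L = 13600 bits.
Propagation delay = 94.9 / 300000000 = 0.316333 μs.
Transmission budget = 1.43 − 0.316333 = 1.11367 μs.
R ≥ L / t_tx = 13600 bits / 1.11367e-06 s = 12.21 Gbps.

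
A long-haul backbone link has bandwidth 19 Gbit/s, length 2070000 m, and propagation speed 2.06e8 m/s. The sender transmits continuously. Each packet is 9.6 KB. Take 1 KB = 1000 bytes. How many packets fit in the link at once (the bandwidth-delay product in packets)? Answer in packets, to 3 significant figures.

2490 packets

Propagation delay = 2070000 / 206000000 = 0.0100485 s.
BDP = R × t_prop = 19000000000 × 0.0100485 = 190922000 bits.
In packets of 76800 bits: 2490 packets.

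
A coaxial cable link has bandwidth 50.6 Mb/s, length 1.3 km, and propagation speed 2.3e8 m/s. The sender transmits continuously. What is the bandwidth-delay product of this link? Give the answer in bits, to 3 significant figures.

286 bits

Propagation delay = 1300 / 2.3e+08 = 5.65217e-06 s.
BDP = R × t_prop = 50600000 × 5.65217e-06 = 286 bits.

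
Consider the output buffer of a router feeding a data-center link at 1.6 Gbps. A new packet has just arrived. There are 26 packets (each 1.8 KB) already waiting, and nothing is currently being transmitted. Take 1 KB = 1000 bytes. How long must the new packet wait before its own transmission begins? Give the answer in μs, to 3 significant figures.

234 μs

Each queued packet: L/R = 14400/1600000000 = 9 μs.
26 queued → 234 μs.
Queuing delay = 234 μs.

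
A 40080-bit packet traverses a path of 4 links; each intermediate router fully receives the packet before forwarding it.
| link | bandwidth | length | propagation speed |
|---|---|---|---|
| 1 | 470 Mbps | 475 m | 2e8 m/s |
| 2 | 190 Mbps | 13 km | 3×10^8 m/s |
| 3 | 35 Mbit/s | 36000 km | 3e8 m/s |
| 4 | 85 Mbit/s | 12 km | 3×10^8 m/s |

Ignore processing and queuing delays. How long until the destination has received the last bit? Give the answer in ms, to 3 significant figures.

Transmission delays (L/R per hop): 0.0852766, 0.210947, 1.14514, 0.471529 ms; sum = 1.9129 ms.
Propagation delays (d/s per hop): 0.002375, 0.0433333, 120, 0.04 ms; sum = 120.086 ms.
End-to-end = 122 ms.

122 ms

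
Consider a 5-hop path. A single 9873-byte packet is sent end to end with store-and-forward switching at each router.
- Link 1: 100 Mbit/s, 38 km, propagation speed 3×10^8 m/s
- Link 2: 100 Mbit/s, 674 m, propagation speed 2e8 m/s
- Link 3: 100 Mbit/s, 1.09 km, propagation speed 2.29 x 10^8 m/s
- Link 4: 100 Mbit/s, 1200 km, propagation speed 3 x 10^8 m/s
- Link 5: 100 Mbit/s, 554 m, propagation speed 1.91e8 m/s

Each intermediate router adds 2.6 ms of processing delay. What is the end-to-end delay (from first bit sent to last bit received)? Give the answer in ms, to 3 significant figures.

L = 9873 × 8 = 78984 bits.
Transmission delay per hop = L/R = 78984/100000000 = 0.78984 ms; 5 hops → 3.9492 ms.
Propagation delays (d/s per hop): 0.126667, 0.00337, 0.00475983, 4, 0.00290052 ms; sum = 4.1377 ms.
Processing at 4 router(s): 4 × 2.6 ms = 10.4 ms.
End-to-end = 18.5 ms.

18.5 ms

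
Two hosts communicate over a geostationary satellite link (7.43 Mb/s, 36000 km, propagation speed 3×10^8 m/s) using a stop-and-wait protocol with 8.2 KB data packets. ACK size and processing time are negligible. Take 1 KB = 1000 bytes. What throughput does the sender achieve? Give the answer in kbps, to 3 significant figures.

264 kbps

t_tx = L/R = 65600/7430000 = 0.00882907 s.
t_prop = 36000000/300000000 = 0.12 s; RTT = 0.24 s.
Cycle = t_tx + RTT = 0.248829 s.
Throughput = L / cycle = 65600 / 0.248829 = 264 kbps.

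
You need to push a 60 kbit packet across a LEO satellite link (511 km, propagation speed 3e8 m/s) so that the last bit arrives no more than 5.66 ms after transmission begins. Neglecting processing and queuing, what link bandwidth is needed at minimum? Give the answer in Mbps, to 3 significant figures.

Propagation delay = 511000 / 300000000 = 1.70333 ms.
Transmission budget = 5.66 − 1.70333 = 3.95667 ms.
R ≥ L / t_tx = 60000 bits / 0.00395667 s = 15.2 Mbps.

15.2 Mbps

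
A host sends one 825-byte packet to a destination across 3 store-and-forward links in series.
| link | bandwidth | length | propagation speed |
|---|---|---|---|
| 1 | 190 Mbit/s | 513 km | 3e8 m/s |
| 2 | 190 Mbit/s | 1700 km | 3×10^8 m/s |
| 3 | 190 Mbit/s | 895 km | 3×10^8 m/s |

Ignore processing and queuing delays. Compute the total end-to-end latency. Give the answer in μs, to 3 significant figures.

L = 825 × 8 = 6600 bits.
Transmission delay per hop = L/R = 6600/190000000 = 34.7368 μs; 3 hops → 104.211 μs.
Propagation delays (d/s per hop): 1710, 5666.67, 2983.33 μs; sum = 10360 μs.
End-to-end = 10500 μs.

10500 μs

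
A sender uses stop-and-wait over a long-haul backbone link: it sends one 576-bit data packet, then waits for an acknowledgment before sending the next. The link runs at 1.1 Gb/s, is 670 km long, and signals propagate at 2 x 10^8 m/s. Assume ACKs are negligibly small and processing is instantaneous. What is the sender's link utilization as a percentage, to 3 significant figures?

t_tx = L/R = 576/1100000000 = 5.23636e-07 s.
t_prop = 670000/200000000 = 0.00335 s; RTT = 0.0067 s.
Cycle = t_tx + RTT = 0.00670052 s.
Utilization = t_tx / cycle = 5.23636e-07/0.00670052 = 0.00781 %.

0.00781 %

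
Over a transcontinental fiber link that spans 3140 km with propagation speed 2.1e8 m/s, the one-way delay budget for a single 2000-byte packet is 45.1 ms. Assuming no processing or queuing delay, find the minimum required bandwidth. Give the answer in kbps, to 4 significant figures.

L = 16000 bits.
Propagation delay = 3140000 / 210000000 = 14.9524 ms.
Transmission budget = 45.1 − 14.9524 = 30.1476 ms.
R ≥ L / t_tx = 16000 bits / 0.0301476 s = 530.7 kbps.

530.7 kbps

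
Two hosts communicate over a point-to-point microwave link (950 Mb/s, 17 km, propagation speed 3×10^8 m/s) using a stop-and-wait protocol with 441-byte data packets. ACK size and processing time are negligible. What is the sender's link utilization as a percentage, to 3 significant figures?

t_tx = L/R = 3528/950000000 = 3.71368e-06 s.
t_prop = 17000/300000000 = 5.66667e-05 s; RTT = 0.000113333 s.
Cycle = t_tx + RTT = 0.000117047 s.
Utilization = t_tx / cycle = 3.71368e-06/0.000117047 = 3.17 %.

3.17 %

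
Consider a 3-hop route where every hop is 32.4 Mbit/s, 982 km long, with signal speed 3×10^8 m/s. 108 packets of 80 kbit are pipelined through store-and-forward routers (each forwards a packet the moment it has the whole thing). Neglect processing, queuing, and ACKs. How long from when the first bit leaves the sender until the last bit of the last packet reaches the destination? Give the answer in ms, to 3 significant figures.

Per-hop transmission t_tx = L/R = 80000/32400000 = 2.46914 ms.
Per-hop propagation t_prop = 982000/300000000 = 3.27333 ms.
Pipeline fill: first packet needs 3·t_tx to clear all hops; remaining 107 packets each add one t_tx.
Total = (3+108-1)·t_tx + 3·t_prop = 110·2.46914 + 3·3.27333 = 281 ms.

281 ms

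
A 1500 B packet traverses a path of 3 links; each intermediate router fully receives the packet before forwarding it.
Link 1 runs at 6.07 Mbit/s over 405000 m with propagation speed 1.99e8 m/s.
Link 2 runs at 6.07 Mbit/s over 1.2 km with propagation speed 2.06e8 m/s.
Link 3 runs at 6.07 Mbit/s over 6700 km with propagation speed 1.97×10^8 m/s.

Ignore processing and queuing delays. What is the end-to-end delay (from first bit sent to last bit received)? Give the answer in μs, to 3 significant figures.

L = 1500 × 8 = 12000 bits.
Transmission delay per hop = L/R = 12000/6070000 = 1976.94 μs; 3 hops → 5930.81 μs.
Propagation delays (d/s per hop): 2035.18, 5.82524, 34010.2 μs; sum = 36051.2 μs.
End-to-end = 42000 μs.

42000 μs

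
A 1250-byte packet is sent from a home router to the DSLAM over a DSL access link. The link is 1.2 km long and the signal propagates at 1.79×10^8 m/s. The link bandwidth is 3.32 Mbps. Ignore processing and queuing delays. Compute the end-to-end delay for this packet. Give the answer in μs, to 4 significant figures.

L = 1250 × 8 = 10000 bits.
Transmission delay = L/R = 10000 / 3320000 = 3012.05 μs.
Propagation delay = d/s = 1200 m / 179000000 m/s = 6.70391 μs.
Total = 3019 μs.

3019 μs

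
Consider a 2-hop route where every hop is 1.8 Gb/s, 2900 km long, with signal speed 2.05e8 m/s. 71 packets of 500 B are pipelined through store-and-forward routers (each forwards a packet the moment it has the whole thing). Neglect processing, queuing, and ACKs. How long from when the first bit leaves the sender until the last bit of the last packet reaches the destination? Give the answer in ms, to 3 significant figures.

28.5 ms

Per-hop transmission t_tx = L/R = 4000/1800000000 = 0.00222222 ms.
Per-hop propagation t_prop = 2900000/2.05e+08 = 14.1463 ms.
Pipeline fill: first packet needs 2·t_tx to clear all hops; remaining 70 packets each add one t_tx.
Total = (2+71-1)·t_tx + 2·t_prop = 72·0.00222222 + 2·14.1463 = 28.5 ms.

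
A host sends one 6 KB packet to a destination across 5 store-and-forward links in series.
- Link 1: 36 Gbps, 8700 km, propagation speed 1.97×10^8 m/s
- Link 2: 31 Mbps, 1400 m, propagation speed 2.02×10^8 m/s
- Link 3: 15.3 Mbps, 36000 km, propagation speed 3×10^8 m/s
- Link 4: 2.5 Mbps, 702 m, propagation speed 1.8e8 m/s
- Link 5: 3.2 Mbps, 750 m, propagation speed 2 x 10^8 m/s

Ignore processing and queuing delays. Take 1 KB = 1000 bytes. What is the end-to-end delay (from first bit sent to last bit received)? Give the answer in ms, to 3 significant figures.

203 ms

L = 48000 bits.
Transmission delays (L/R per hop): 0.00133333, 1.54839, 3.13725, 19.2, 15 ms; sum = 38.887 ms.
Propagation delays (d/s per hop): 44.1624, 0.00693069, 120, 0.0039, 0.00375 ms; sum = 164.177 ms.
End-to-end = 203 ms.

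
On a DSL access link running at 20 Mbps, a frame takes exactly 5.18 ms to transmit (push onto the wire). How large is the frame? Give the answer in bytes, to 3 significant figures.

13000 bytes

L = R × t_tx = 20000000 b/s × 0.00518 s = 103600 bits.
In bytes: 103600 / 8 = 13000 bytes.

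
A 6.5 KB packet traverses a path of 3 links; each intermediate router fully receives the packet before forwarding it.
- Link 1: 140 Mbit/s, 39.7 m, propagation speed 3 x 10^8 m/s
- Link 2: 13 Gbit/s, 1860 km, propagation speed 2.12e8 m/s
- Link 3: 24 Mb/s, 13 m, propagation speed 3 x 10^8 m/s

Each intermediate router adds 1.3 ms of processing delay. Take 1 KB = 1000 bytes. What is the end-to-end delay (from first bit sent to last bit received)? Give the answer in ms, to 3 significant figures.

13.9 ms

L = 52000 bits.
Transmission delays (L/R per hop): 0.371429, 0.004, 2.16667 ms; sum = 2.5421 ms.
Propagation delays (d/s per hop): 0.000132333, 8.77358, 4.33333e-05 ms; sum = 8.77376 ms.
Processing at 2 router(s): 2 × 1.3 ms = 2.6 ms.
End-to-end = 13.9 ms.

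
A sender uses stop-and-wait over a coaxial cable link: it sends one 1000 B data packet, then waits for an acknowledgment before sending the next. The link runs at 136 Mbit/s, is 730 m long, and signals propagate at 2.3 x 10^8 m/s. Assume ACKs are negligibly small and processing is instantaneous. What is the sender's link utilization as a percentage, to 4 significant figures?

t_tx = L/R = 8000/136000000 = 5.88235e-05 s.
t_prop = 730/2.3e+08 = 3.17391e-06 s; RTT = 6.34783e-06 s.
Cycle = t_tx + RTT = 6.51714e-05 s.
Utilization = t_tx / cycle = 5.88235e-05/6.51714e-05 = 90.26 %.

90.26 %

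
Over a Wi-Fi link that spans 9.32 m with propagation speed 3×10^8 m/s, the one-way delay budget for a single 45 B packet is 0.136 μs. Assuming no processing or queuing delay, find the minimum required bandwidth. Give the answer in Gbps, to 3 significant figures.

3.43 Gbps

L = 360 bits.
Propagation delay = 9.32 / 300000000 = 0.0310667 μs.
Transmission budget = 0.136 − 0.0310667 = 0.104933 μs.
R ≥ L / t_tx = 360 bits / 1.04933e-07 s = 3.43 Gbps.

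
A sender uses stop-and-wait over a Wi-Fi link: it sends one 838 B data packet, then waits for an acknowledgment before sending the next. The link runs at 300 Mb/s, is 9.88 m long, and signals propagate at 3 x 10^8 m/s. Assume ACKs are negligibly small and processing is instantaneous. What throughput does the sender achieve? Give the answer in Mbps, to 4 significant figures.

299.1 Mbps

t_tx = L/R = 6704/300000000 = 2.23467e-05 s.
t_prop = 9.88/300000000 = 3.29333e-08 s; RTT = 6.58667e-08 s.
Cycle = t_tx + RTT = 2.24125e-05 s.
Throughput = L / cycle = 6704 / 2.24125e-05 = 299.1 Mbps.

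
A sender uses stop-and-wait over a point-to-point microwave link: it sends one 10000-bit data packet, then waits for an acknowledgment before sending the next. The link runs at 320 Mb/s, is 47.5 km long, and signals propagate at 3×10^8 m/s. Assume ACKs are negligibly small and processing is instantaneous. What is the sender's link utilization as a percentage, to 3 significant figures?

t_tx = L/R = 10000/320000000 = 3.125e-05 s.
t_prop = 47500/300000000 = 0.000158333 s; RTT = 0.000316667 s.
Cycle = t_tx + RTT = 0.000347917 s.
Utilization = t_tx / cycle = 3.125e-05/0.000347917 = 8.98 %.

8.98 %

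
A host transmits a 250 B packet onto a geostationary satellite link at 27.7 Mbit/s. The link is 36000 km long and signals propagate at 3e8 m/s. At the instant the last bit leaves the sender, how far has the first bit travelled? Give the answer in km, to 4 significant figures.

21.66 km

t_tx = L/R = 2000/27700000 = 7.22022e-05 s.
Distance = s × t_tx = 300000000 × 7.22022e-05 = 21.66 km.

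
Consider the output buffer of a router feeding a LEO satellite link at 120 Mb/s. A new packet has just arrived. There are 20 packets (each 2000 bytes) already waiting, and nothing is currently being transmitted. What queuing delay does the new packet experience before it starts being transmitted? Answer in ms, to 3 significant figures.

2.67 ms

Each queued packet: L/R = 16000/120000000 = 0.133333 ms.
20 queued → 2.66667 ms.
Queuing delay = 2.67 ms.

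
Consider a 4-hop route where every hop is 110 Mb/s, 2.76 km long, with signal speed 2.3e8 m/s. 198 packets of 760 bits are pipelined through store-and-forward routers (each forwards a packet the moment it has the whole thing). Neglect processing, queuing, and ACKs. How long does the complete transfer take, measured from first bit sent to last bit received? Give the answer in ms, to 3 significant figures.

1.44 ms

Per-hop transmission t_tx = L/R = 760/110000000 = 0.00690909 ms.
Per-hop propagation t_prop = 2760/2.3e+08 = 0.012 ms.
Pipeline fill: first packet needs 4·t_tx to clear all hops; remaining 197 packets each add one t_tx.
Total = (4+198-1)·t_tx + 4·t_prop = 201·0.00690909 + 4·0.012 = 1.44 ms.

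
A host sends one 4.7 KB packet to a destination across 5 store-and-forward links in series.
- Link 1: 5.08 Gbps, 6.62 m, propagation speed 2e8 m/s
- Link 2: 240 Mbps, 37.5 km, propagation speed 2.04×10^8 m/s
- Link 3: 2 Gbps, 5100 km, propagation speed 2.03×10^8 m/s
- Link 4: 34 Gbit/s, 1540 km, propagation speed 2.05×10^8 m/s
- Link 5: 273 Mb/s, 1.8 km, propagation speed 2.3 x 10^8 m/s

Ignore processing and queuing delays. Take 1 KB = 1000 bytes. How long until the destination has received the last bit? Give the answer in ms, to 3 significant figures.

L = 37600 bits.
Transmission delays (L/R per hop): 0.00740157, 0.156667, 0.0188, 0.00110588, 0.137729 ms; sum = 0.321703 ms.
Propagation delays (d/s per hop): 3.31e-05, 0.183824, 25.1232, 7.5122, 0.00782609 ms; sum = 32.827 ms.
End-to-end = 33.1 ms.

33.1 ms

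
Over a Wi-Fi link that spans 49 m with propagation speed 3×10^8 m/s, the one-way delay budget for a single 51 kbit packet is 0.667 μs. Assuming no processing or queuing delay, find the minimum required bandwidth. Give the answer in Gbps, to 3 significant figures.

101 Gbps

Propagation delay = 49 / 300000000 = 0.163333 μs.
Transmission budget = 0.667 − 0.163333 = 0.503667 μs.
R ≥ L / t_tx = 51000 bits / 5.03667e-07 s = 101 Gbps.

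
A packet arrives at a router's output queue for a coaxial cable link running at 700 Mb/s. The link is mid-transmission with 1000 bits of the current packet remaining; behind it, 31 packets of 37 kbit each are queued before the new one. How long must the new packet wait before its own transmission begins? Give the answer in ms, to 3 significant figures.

Each queued packet: L/R = 37000/700000000 = 0.0528571 ms.
31 queued → 1.63857 ms.
Plus remaining 1000 bits of current packet: 0.00142857 ms.
Queuing delay = 1.64 ms.

1.64 ms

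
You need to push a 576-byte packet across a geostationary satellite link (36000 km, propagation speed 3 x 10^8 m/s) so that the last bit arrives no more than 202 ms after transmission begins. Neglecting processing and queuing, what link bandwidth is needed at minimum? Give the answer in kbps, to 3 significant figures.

56.2 kbps

L = 4608 bits.
Propagation delay = 36000000 / 300000000 = 120 ms.
Transmission budget = 202 − 120 = 82 ms.
R ≥ L / t_tx = 4608 bits / 0.082 s = 56.2 kbps.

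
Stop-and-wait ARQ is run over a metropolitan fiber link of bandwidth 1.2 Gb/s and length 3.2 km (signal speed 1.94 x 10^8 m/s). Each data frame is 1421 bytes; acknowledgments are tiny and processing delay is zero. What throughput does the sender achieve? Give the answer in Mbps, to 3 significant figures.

268 Mbps

t_tx = L/R = 11368/1200000000 = 9.47333e-06 s.
t_prop = 3200/194000000 = 1.64948e-05 s; RTT = 3.29897e-05 s.
Cycle = t_tx + RTT = 4.2463e-05 s.
Throughput = L / cycle = 11368 / 4.2463e-05 = 268 Mbps.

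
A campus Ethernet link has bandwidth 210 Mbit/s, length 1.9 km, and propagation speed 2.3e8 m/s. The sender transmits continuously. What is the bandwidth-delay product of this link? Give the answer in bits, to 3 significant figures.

Propagation delay = 1900 / 2.3e+08 = 8.26087e-06 s.
BDP = R × t_prop = 210000000 × 8.26087e-06 = 1734.78 bits.

1730 bits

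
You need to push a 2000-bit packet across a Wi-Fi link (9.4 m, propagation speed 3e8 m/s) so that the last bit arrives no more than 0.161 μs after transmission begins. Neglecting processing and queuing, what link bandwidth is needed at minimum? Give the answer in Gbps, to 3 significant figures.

15.4 Gbps

Propagation delay = 9.4 / 300000000 = 0.0313333 μs.
Transmission budget = 0.161 − 0.0313333 = 0.129667 μs.
R ≥ L / t_tx = 2000 bits / 1.29667e-07 s = 15.4 Gbps.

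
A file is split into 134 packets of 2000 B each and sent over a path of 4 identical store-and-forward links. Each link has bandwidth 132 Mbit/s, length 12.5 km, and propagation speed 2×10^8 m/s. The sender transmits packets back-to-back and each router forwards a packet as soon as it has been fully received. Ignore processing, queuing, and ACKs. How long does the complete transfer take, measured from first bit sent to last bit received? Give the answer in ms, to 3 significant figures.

16.9 ms

Per-hop transmission t_tx = L/R = 16000/132000000 = 0.121212 ms.
Per-hop propagation t_prop = 12500/200000000 = 0.0625 ms.
Pipeline fill: first packet needs 4·t_tx to clear all hops; remaining 133 packets each add one t_tx.
Total = (4+134-1)·t_tx + 4·t_prop = 137·0.121212 + 4·0.0625 = 16.9 ms.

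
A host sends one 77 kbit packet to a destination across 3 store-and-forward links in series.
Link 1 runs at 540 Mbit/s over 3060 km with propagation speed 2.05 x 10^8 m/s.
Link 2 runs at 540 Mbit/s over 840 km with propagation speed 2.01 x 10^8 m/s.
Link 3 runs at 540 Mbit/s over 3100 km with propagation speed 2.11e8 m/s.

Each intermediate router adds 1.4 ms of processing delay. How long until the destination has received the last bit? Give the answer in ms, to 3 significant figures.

L = 77000 bits.
Transmission delay per hop = L/R = 77000/540000000 = 0.142593 ms; 3 hops → 0.427778 ms.
Propagation delays (d/s per hop): 14.9268, 4.1791, 14.6919 ms; sum = 33.7979 ms.
Processing at 2 router(s): 2 × 1.4 ms = 2.8 ms.
End-to-end = 37.0 ms.

37.0 ms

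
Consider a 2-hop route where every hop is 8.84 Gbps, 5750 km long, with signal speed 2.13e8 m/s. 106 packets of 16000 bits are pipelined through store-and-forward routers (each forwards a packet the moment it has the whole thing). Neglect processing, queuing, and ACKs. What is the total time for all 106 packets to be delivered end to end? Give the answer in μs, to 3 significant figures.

Per-hop transmission t_tx = L/R = 16000/8840000000 = 1.80995 μs.
Per-hop propagation t_prop = 5750000/213000000 = 26995.3 μs.
Pipeline fill: first packet needs 2·t_tx to clear all hops; remaining 105 packets each add one t_tx.
Total = (2+106-1)·t_tx + 2·t_prop = 107·1.80995 + 2·26995.3 = 54200 μs.

54200 μs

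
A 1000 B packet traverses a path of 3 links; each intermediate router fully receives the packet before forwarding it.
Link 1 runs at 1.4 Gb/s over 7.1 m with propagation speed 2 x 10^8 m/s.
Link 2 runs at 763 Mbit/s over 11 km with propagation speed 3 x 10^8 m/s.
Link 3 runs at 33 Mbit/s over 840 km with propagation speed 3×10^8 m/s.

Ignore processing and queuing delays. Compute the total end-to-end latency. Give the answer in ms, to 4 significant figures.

3.095 ms

L = 1000 × 8 = 8000 bits.
Transmission delays (L/R per hop): 0.00571429, 0.0104849, 0.242424 ms; sum = 0.258623 ms.
Propagation delays (d/s per hop): 3.55e-05, 0.0366667, 2.8 ms; sum = 2.8367 ms.
End-to-end = 3.095 ms.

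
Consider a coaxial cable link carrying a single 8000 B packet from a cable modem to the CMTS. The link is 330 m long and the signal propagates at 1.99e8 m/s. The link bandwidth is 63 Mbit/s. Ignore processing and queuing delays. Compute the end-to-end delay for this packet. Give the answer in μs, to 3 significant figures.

L = 8000 × 8 = 64000 bits.
Transmission delay = L/R = 64000 / 63000000 = 1015.87 μs.
Propagation delay = d/s = 330 m / 199000000 m/s = 1.65829 μs.
Total = 1020 μs.

1020 μs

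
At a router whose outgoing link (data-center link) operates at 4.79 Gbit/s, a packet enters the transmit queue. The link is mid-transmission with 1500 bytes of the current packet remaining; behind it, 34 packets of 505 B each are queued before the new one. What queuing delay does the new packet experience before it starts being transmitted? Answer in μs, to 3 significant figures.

31.2 μs

Each queued packet: L/R = 4040/4790000000 = 0.843424 μs.
34 queued → 28.6764 μs.
Plus remaining 12000 bits of current packet: 2.50522 μs.
Queuing delay = 31.2 μs.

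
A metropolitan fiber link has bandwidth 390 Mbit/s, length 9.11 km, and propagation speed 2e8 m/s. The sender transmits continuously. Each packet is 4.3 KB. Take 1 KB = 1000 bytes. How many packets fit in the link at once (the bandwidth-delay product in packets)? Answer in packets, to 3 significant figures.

Propagation delay = 9110 / 200000000 = 4.555e-05 s.
BDP = R × t_prop = 390000000 × 4.555e-05 = 17764.5 bits.
In packets of 34400 bits: 0.516 packets.

0.516 packets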